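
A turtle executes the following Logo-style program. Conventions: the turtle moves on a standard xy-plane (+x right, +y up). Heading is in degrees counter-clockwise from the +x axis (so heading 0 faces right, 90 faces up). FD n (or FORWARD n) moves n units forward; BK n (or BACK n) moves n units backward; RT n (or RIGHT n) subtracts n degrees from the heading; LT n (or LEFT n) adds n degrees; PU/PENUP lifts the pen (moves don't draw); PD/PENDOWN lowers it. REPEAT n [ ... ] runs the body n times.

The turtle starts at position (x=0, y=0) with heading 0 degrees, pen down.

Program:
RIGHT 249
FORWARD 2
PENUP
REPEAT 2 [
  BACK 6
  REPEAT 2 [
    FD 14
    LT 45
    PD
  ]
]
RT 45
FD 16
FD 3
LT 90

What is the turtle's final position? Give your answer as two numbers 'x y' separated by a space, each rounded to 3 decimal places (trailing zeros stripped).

Executing turtle program step by step:
Start: pos=(0,0), heading=0, pen down
RT 249: heading 0 -> 111
FD 2: (0,0) -> (-0.717,1.867) [heading=111, draw]
PU: pen up
REPEAT 2 [
  -- iteration 1/2 --
  BK 6: (-0.717,1.867) -> (1.433,-3.734) [heading=111, move]
  REPEAT 2 [
    -- iteration 1/2 --
    FD 14: (1.433,-3.734) -> (-3.584,9.336) [heading=111, move]
    LT 45: heading 111 -> 156
    PD: pen down
    -- iteration 2/2 --
    FD 14: (-3.584,9.336) -> (-16.373,15.03) [heading=156, draw]
    LT 45: heading 156 -> 201
    PD: pen down
  ]
  -- iteration 2/2 --
  BK 6: (-16.373,15.03) -> (-10.772,17.18) [heading=201, draw]
  REPEAT 2 [
    -- iteration 1/2 --
    FD 14: (-10.772,17.18) -> (-23.842,12.163) [heading=201, draw]
    LT 45: heading 201 -> 246
    PD: pen down
    -- iteration 2/2 --
    FD 14: (-23.842,12.163) -> (-29.536,-0.626) [heading=246, draw]
    LT 45: heading 246 -> 291
    PD: pen down
  ]
]
RT 45: heading 291 -> 246
FD 16: (-29.536,-0.626) -> (-36.044,-15.243) [heading=246, draw]
FD 3: (-36.044,-15.243) -> (-37.264,-17.984) [heading=246, draw]
LT 90: heading 246 -> 336
Final: pos=(-37.264,-17.984), heading=336, 7 segment(s) drawn

Answer: -37.264 -17.984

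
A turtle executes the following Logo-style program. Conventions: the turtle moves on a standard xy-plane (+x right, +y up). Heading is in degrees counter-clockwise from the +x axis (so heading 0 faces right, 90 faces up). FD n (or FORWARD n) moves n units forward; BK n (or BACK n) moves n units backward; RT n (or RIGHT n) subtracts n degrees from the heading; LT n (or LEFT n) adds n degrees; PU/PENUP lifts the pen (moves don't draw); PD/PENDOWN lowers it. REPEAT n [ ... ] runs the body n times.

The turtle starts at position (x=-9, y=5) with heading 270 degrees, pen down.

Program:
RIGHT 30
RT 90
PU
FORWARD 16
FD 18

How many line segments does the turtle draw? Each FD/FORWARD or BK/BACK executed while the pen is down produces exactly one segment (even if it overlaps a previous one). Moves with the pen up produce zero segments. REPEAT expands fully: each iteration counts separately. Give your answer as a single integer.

Executing turtle program step by step:
Start: pos=(-9,5), heading=270, pen down
RT 30: heading 270 -> 240
RT 90: heading 240 -> 150
PU: pen up
FD 16: (-9,5) -> (-22.856,13) [heading=150, move]
FD 18: (-22.856,13) -> (-38.445,22) [heading=150, move]
Final: pos=(-38.445,22), heading=150, 0 segment(s) drawn
Segments drawn: 0

Answer: 0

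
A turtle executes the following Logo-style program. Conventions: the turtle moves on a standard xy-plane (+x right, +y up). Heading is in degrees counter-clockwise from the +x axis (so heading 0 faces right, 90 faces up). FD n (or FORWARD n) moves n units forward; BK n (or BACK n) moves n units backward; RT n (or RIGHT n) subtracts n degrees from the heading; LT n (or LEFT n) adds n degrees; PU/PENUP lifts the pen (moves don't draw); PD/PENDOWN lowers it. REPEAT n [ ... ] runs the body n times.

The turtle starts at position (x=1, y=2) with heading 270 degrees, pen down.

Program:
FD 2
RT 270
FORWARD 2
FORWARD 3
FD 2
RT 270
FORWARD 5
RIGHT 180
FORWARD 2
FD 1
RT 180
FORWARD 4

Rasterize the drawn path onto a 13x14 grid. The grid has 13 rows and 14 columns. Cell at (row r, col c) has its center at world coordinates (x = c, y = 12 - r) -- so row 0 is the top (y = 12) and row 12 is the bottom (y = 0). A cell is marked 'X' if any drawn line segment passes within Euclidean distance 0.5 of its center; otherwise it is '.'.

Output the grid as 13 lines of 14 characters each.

Segment 0: (1,2) -> (1,0)
Segment 1: (1,0) -> (3,0)
Segment 2: (3,0) -> (6,0)
Segment 3: (6,0) -> (8,0)
Segment 4: (8,0) -> (8,5)
Segment 5: (8,5) -> (8,3)
Segment 6: (8,3) -> (8,2)
Segment 7: (8,2) -> (8,6)

Answer: ..............
..............
..............
..............
..............
..............
........X.....
........X.....
........X.....
........X.....
.X......X.....
.X......X.....
.XXXXXXXX.....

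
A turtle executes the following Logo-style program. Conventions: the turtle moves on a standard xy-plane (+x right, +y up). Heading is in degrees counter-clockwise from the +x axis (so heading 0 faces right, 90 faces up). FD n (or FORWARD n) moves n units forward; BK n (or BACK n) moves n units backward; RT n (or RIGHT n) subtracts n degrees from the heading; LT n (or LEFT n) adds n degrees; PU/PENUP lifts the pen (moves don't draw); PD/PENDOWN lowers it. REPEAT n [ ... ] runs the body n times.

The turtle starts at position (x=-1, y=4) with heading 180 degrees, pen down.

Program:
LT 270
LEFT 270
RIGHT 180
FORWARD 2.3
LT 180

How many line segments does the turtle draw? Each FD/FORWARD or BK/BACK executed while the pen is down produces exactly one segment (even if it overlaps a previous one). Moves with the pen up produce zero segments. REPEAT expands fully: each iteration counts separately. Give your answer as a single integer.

Executing turtle program step by step:
Start: pos=(-1,4), heading=180, pen down
LT 270: heading 180 -> 90
LT 270: heading 90 -> 0
RT 180: heading 0 -> 180
FD 2.3: (-1,4) -> (-3.3,4) [heading=180, draw]
LT 180: heading 180 -> 0
Final: pos=(-3.3,4), heading=0, 1 segment(s) drawn
Segments drawn: 1

Answer: 1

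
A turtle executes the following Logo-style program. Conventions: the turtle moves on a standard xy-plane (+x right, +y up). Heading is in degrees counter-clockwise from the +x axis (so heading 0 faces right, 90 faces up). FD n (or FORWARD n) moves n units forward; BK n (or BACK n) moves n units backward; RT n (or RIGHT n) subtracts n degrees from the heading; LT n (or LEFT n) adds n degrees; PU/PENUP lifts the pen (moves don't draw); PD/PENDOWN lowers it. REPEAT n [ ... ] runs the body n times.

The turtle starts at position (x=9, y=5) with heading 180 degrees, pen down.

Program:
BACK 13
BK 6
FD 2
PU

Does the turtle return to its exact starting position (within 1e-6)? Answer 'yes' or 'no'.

Answer: no

Derivation:
Executing turtle program step by step:
Start: pos=(9,5), heading=180, pen down
BK 13: (9,5) -> (22,5) [heading=180, draw]
BK 6: (22,5) -> (28,5) [heading=180, draw]
FD 2: (28,5) -> (26,5) [heading=180, draw]
PU: pen up
Final: pos=(26,5), heading=180, 3 segment(s) drawn

Start position: (9, 5)
Final position: (26, 5)
Distance = 17; >= 1e-6 -> NOT closed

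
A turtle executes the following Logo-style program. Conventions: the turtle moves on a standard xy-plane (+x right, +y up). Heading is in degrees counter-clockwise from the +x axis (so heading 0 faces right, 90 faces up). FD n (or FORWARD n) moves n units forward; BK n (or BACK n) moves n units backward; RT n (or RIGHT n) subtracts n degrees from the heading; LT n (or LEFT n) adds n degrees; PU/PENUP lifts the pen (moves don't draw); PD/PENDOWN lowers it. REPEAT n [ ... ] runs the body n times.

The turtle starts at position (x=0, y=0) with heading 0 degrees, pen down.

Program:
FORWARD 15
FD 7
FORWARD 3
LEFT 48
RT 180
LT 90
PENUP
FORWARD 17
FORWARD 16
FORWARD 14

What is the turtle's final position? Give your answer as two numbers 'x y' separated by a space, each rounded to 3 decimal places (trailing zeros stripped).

Executing turtle program step by step:
Start: pos=(0,0), heading=0, pen down
FD 15: (0,0) -> (15,0) [heading=0, draw]
FD 7: (15,0) -> (22,0) [heading=0, draw]
FD 3: (22,0) -> (25,0) [heading=0, draw]
LT 48: heading 0 -> 48
RT 180: heading 48 -> 228
LT 90: heading 228 -> 318
PU: pen up
FD 17: (25,0) -> (37.633,-11.375) [heading=318, move]
FD 16: (37.633,-11.375) -> (49.524,-22.081) [heading=318, move]
FD 14: (49.524,-22.081) -> (59.928,-31.449) [heading=318, move]
Final: pos=(59.928,-31.449), heading=318, 3 segment(s) drawn

Answer: 59.928 -31.449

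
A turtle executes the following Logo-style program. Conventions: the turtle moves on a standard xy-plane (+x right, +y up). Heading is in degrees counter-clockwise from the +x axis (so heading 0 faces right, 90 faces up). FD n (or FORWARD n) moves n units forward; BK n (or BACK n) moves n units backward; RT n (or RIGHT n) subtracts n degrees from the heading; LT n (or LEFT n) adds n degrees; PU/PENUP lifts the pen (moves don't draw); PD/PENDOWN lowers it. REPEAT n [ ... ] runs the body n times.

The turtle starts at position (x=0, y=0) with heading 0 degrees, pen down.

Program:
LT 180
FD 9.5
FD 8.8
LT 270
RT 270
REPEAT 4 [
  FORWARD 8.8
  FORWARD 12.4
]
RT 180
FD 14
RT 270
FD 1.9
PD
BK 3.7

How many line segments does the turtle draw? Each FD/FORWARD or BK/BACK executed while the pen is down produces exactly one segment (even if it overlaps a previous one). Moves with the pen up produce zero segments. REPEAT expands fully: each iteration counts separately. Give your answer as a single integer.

Executing turtle program step by step:
Start: pos=(0,0), heading=0, pen down
LT 180: heading 0 -> 180
FD 9.5: (0,0) -> (-9.5,0) [heading=180, draw]
FD 8.8: (-9.5,0) -> (-18.3,0) [heading=180, draw]
LT 270: heading 180 -> 90
RT 270: heading 90 -> 180
REPEAT 4 [
  -- iteration 1/4 --
  FD 8.8: (-18.3,0) -> (-27.1,0) [heading=180, draw]
  FD 12.4: (-27.1,0) -> (-39.5,0) [heading=180, draw]
  -- iteration 2/4 --
  FD 8.8: (-39.5,0) -> (-48.3,0) [heading=180, draw]
  FD 12.4: (-48.3,0) -> (-60.7,0) [heading=180, draw]
  -- iteration 3/4 --
  FD 8.8: (-60.7,0) -> (-69.5,0) [heading=180, draw]
  FD 12.4: (-69.5,0) -> (-81.9,0) [heading=180, draw]
  -- iteration 4/4 --
  FD 8.8: (-81.9,0) -> (-90.7,0) [heading=180, draw]
  FD 12.4: (-90.7,0) -> (-103.1,0) [heading=180, draw]
]
RT 180: heading 180 -> 0
FD 14: (-103.1,0) -> (-89.1,0) [heading=0, draw]
RT 270: heading 0 -> 90
FD 1.9: (-89.1,0) -> (-89.1,1.9) [heading=90, draw]
PD: pen down
BK 3.7: (-89.1,1.9) -> (-89.1,-1.8) [heading=90, draw]
Final: pos=(-89.1,-1.8), heading=90, 13 segment(s) drawn
Segments drawn: 13

Answer: 13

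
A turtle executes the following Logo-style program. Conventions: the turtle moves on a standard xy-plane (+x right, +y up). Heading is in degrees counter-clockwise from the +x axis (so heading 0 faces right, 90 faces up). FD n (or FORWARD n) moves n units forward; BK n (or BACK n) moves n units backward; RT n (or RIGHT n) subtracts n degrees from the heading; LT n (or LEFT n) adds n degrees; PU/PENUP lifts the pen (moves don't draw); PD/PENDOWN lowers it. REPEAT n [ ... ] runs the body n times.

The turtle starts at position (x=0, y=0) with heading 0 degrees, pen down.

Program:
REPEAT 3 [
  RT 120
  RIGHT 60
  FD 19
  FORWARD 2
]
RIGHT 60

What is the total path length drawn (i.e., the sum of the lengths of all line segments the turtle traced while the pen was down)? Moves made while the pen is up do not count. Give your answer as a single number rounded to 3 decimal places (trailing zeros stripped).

Answer: 63

Derivation:
Executing turtle program step by step:
Start: pos=(0,0), heading=0, pen down
REPEAT 3 [
  -- iteration 1/3 --
  RT 120: heading 0 -> 240
  RT 60: heading 240 -> 180
  FD 19: (0,0) -> (-19,0) [heading=180, draw]
  FD 2: (-19,0) -> (-21,0) [heading=180, draw]
  -- iteration 2/3 --
  RT 120: heading 180 -> 60
  RT 60: heading 60 -> 0
  FD 19: (-21,0) -> (-2,0) [heading=0, draw]
  FD 2: (-2,0) -> (0,0) [heading=0, draw]
  -- iteration 3/3 --
  RT 120: heading 0 -> 240
  RT 60: heading 240 -> 180
  FD 19: (0,0) -> (-19,0) [heading=180, draw]
  FD 2: (-19,0) -> (-21,0) [heading=180, draw]
]
RT 60: heading 180 -> 120
Final: pos=(-21,0), heading=120, 6 segment(s) drawn

Segment lengths:
  seg 1: (0,0) -> (-19,0), length = 19
  seg 2: (-19,0) -> (-21,0), length = 2
  seg 3: (-21,0) -> (-2,0), length = 19
  seg 4: (-2,0) -> (0,0), length = 2
  seg 5: (0,0) -> (-19,0), length = 19
  seg 6: (-19,0) -> (-21,0), length = 2
Total = 63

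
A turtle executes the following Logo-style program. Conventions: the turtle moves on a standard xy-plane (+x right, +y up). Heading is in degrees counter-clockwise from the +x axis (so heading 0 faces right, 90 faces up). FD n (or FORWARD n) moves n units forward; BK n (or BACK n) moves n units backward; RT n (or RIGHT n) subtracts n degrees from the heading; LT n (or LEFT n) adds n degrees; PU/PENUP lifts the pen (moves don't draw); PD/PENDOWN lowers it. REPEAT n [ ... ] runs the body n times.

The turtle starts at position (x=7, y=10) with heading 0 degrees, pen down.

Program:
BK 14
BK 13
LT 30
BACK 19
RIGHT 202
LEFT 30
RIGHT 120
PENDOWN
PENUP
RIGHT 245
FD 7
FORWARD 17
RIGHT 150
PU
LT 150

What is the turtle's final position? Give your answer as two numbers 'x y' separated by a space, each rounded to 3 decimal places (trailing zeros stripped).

Executing turtle program step by step:
Start: pos=(7,10), heading=0, pen down
BK 14: (7,10) -> (-7,10) [heading=0, draw]
BK 13: (-7,10) -> (-20,10) [heading=0, draw]
LT 30: heading 0 -> 30
BK 19: (-20,10) -> (-36.454,0.5) [heading=30, draw]
RT 202: heading 30 -> 188
LT 30: heading 188 -> 218
RT 120: heading 218 -> 98
PD: pen down
PU: pen up
RT 245: heading 98 -> 213
FD 7: (-36.454,0.5) -> (-42.325,-3.312) [heading=213, move]
FD 17: (-42.325,-3.312) -> (-56.583,-12.571) [heading=213, move]
RT 150: heading 213 -> 63
PU: pen up
LT 150: heading 63 -> 213
Final: pos=(-56.583,-12.571), heading=213, 3 segment(s) drawn

Answer: -56.583 -12.571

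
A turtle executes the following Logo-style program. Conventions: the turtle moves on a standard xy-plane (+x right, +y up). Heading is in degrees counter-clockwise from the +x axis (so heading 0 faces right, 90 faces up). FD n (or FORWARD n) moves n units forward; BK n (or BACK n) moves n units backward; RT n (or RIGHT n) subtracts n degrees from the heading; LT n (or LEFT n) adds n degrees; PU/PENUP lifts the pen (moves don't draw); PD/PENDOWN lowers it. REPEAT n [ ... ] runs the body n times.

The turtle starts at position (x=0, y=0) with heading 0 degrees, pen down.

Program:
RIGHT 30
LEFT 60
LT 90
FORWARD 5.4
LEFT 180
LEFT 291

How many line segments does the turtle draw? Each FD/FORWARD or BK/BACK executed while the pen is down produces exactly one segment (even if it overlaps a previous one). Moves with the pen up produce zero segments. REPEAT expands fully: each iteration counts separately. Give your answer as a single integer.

Executing turtle program step by step:
Start: pos=(0,0), heading=0, pen down
RT 30: heading 0 -> 330
LT 60: heading 330 -> 30
LT 90: heading 30 -> 120
FD 5.4: (0,0) -> (-2.7,4.677) [heading=120, draw]
LT 180: heading 120 -> 300
LT 291: heading 300 -> 231
Final: pos=(-2.7,4.677), heading=231, 1 segment(s) drawn
Segments drawn: 1

Answer: 1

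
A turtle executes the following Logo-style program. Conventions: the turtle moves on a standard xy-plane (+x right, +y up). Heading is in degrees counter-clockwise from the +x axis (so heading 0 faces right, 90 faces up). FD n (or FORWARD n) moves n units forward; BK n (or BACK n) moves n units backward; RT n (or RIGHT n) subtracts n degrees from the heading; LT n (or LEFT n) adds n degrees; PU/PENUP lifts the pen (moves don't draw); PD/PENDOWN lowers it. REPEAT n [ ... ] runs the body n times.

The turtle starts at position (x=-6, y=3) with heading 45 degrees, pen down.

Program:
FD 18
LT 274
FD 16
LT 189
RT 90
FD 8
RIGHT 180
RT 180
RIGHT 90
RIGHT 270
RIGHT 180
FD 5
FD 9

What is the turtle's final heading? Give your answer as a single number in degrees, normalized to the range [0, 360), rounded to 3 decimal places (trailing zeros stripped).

Executing turtle program step by step:
Start: pos=(-6,3), heading=45, pen down
FD 18: (-6,3) -> (6.728,15.728) [heading=45, draw]
LT 274: heading 45 -> 319
FD 16: (6.728,15.728) -> (18.803,5.231) [heading=319, draw]
LT 189: heading 319 -> 148
RT 90: heading 148 -> 58
FD 8: (18.803,5.231) -> (23.043,12.015) [heading=58, draw]
RT 180: heading 58 -> 238
RT 180: heading 238 -> 58
RT 90: heading 58 -> 328
RT 270: heading 328 -> 58
RT 180: heading 58 -> 238
FD 5: (23.043,12.015) -> (20.393,7.775) [heading=238, draw]
FD 9: (20.393,7.775) -> (15.624,0.143) [heading=238, draw]
Final: pos=(15.624,0.143), heading=238, 5 segment(s) drawn

Answer: 238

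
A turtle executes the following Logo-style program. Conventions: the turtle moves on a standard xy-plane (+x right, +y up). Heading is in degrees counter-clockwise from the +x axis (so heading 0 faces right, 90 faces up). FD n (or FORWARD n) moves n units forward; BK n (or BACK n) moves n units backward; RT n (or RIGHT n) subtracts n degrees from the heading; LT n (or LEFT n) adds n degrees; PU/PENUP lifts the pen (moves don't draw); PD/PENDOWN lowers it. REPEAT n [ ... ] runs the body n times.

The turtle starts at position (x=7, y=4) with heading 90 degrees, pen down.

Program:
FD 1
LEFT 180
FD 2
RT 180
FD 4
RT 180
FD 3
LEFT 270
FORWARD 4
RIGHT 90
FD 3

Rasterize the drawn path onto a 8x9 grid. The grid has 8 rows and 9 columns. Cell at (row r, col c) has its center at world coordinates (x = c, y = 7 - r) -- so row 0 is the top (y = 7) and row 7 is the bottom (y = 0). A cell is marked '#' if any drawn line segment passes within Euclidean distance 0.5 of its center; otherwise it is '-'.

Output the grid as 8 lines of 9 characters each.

Segment 0: (7,4) -> (7,5)
Segment 1: (7,5) -> (7,3)
Segment 2: (7,3) -> (7,7)
Segment 3: (7,7) -> (7,4)
Segment 4: (7,4) -> (3,4)
Segment 5: (3,4) -> (3,7)

Answer: ---#---#-
---#---#-
---#---#-
---#####-
-------#-
---------
---------
---------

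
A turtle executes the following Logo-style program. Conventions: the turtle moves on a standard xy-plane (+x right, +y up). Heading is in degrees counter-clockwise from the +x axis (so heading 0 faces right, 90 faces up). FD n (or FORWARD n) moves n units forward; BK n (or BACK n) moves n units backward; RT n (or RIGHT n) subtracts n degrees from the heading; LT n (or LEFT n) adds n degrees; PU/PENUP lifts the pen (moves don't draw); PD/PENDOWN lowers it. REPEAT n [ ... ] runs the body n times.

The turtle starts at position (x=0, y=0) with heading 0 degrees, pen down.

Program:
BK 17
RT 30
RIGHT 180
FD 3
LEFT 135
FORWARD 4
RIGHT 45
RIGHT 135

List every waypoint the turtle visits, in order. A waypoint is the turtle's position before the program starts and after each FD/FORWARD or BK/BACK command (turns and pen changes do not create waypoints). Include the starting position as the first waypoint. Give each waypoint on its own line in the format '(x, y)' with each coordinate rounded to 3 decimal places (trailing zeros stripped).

Answer: (0, 0)
(-17, 0)
(-19.598, 1.5)
(-18.563, -2.364)

Derivation:
Executing turtle program step by step:
Start: pos=(0,0), heading=0, pen down
BK 17: (0,0) -> (-17,0) [heading=0, draw]
RT 30: heading 0 -> 330
RT 180: heading 330 -> 150
FD 3: (-17,0) -> (-19.598,1.5) [heading=150, draw]
LT 135: heading 150 -> 285
FD 4: (-19.598,1.5) -> (-18.563,-2.364) [heading=285, draw]
RT 45: heading 285 -> 240
RT 135: heading 240 -> 105
Final: pos=(-18.563,-2.364), heading=105, 3 segment(s) drawn
Waypoints (4 total):
(0, 0)
(-17, 0)
(-19.598, 1.5)
(-18.563, -2.364)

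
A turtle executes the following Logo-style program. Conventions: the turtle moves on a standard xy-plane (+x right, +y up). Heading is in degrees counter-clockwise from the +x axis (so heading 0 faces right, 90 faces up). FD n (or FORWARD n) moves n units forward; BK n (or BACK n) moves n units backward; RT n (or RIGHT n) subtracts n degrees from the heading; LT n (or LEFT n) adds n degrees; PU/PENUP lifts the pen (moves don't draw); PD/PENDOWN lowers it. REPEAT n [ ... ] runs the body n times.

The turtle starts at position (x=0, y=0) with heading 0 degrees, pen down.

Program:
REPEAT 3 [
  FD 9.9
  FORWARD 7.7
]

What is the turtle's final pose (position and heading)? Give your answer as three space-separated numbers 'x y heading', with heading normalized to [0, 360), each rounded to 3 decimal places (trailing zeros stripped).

Answer: 52.8 0 0

Derivation:
Executing turtle program step by step:
Start: pos=(0,0), heading=0, pen down
REPEAT 3 [
  -- iteration 1/3 --
  FD 9.9: (0,0) -> (9.9,0) [heading=0, draw]
  FD 7.7: (9.9,0) -> (17.6,0) [heading=0, draw]
  -- iteration 2/3 --
  FD 9.9: (17.6,0) -> (27.5,0) [heading=0, draw]
  FD 7.7: (27.5,0) -> (35.2,0) [heading=0, draw]
  -- iteration 3/3 --
  FD 9.9: (35.2,0) -> (45.1,0) [heading=0, draw]
  FD 7.7: (45.1,0) -> (52.8,0) [heading=0, draw]
]
Final: pos=(52.8,0), heading=0, 6 segment(s) drawn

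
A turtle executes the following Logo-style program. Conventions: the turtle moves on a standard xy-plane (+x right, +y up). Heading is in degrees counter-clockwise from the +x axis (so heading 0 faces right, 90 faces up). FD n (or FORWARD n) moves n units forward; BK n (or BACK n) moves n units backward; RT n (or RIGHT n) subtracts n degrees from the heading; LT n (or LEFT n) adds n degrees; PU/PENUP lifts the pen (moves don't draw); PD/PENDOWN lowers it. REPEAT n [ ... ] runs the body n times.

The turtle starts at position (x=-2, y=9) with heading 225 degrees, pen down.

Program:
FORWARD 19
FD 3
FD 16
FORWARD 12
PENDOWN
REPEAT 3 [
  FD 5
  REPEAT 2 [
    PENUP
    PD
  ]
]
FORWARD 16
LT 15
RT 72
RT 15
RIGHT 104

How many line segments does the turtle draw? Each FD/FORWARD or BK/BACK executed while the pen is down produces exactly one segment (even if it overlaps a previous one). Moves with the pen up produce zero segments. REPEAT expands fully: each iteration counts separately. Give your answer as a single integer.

Answer: 8

Derivation:
Executing turtle program step by step:
Start: pos=(-2,9), heading=225, pen down
FD 19: (-2,9) -> (-15.435,-4.435) [heading=225, draw]
FD 3: (-15.435,-4.435) -> (-17.556,-6.556) [heading=225, draw]
FD 16: (-17.556,-6.556) -> (-28.87,-17.87) [heading=225, draw]
FD 12: (-28.87,-17.87) -> (-37.355,-26.355) [heading=225, draw]
PD: pen down
REPEAT 3 [
  -- iteration 1/3 --
  FD 5: (-37.355,-26.355) -> (-40.891,-29.891) [heading=225, draw]
  REPEAT 2 [
    -- iteration 1/2 --
    PU: pen up
    PD: pen down
    -- iteration 2/2 --
    PU: pen up
    PD: pen down
  ]
  -- iteration 2/3 --
  FD 5: (-40.891,-29.891) -> (-44.426,-33.426) [heading=225, draw]
  REPEAT 2 [
    -- iteration 1/2 --
    PU: pen up
    PD: pen down
    -- iteration 2/2 --
    PU: pen up
    PD: pen down
  ]
  -- iteration 3/3 --
  FD 5: (-44.426,-33.426) -> (-47.962,-36.962) [heading=225, draw]
  REPEAT 2 [
    -- iteration 1/2 --
    PU: pen up
    PD: pen down
    -- iteration 2/2 --
    PU: pen up
    PD: pen down
  ]
]
FD 16: (-47.962,-36.962) -> (-59.276,-48.276) [heading=225, draw]
LT 15: heading 225 -> 240
RT 72: heading 240 -> 168
RT 15: heading 168 -> 153
RT 104: heading 153 -> 49
Final: pos=(-59.276,-48.276), heading=49, 8 segment(s) drawn
Segments drawn: 8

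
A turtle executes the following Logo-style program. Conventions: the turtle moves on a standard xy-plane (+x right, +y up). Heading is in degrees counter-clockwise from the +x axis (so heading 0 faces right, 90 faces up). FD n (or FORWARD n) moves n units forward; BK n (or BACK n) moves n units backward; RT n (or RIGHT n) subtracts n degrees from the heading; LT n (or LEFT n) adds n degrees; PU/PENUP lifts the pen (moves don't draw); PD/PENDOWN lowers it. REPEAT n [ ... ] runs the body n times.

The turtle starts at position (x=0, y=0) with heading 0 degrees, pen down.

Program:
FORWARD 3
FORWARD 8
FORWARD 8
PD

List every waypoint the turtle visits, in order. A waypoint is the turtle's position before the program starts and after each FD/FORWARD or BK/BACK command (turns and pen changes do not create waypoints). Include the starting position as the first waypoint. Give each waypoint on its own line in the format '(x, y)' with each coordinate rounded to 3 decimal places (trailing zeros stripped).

Executing turtle program step by step:
Start: pos=(0,0), heading=0, pen down
FD 3: (0,0) -> (3,0) [heading=0, draw]
FD 8: (3,0) -> (11,0) [heading=0, draw]
FD 8: (11,0) -> (19,0) [heading=0, draw]
PD: pen down
Final: pos=(19,0), heading=0, 3 segment(s) drawn
Waypoints (4 total):
(0, 0)
(3, 0)
(11, 0)
(19, 0)

Answer: (0, 0)
(3, 0)
(11, 0)
(19, 0)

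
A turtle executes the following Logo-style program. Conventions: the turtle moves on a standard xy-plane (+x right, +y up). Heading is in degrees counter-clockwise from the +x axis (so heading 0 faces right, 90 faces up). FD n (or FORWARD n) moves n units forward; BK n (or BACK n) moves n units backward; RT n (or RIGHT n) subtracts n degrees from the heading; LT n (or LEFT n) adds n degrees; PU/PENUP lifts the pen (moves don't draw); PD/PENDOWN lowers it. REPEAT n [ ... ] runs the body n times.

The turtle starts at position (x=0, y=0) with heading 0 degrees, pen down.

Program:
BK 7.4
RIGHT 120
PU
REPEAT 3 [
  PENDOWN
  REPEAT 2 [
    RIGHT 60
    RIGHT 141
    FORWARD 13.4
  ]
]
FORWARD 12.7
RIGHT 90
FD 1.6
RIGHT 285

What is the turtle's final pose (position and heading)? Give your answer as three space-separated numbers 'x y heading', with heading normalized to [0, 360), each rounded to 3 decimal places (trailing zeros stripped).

Executing turtle program step by step:
Start: pos=(0,0), heading=0, pen down
BK 7.4: (0,0) -> (-7.4,0) [heading=0, draw]
RT 120: heading 0 -> 240
PU: pen up
REPEAT 3 [
  -- iteration 1/3 --
  PD: pen down
  REPEAT 2 [
    -- iteration 1/2 --
    RT 60: heading 240 -> 180
    RT 141: heading 180 -> 39
    FD 13.4: (-7.4,0) -> (3.014,8.433) [heading=39, draw]
    -- iteration 2/2 --
    RT 60: heading 39 -> 339
    RT 141: heading 339 -> 198
    FD 13.4: (3.014,8.433) -> (-9.73,4.292) [heading=198, draw]
  ]
  -- iteration 2/3 --
  PD: pen down
  REPEAT 2 [
    -- iteration 1/2 --
    RT 60: heading 198 -> 138
    RT 141: heading 138 -> 357
    FD 13.4: (-9.73,4.292) -> (3.651,3.591) [heading=357, draw]
    -- iteration 2/2 --
    RT 60: heading 357 -> 297
    RT 141: heading 297 -> 156
    FD 13.4: (3.651,3.591) -> (-8.59,9.041) [heading=156, draw]
  ]
  -- iteration 3/3 --
  PD: pen down
  REPEAT 2 [
    -- iteration 1/2 --
    RT 60: heading 156 -> 96
    RT 141: heading 96 -> 315
    FD 13.4: (-8.59,9.041) -> (0.885,-0.434) [heading=315, draw]
    -- iteration 2/2 --
    RT 60: heading 315 -> 255
    RT 141: heading 255 -> 114
    FD 13.4: (0.885,-0.434) -> (-4.565,11.807) [heading=114, draw]
  ]
]
FD 12.7: (-4.565,11.807) -> (-9.731,23.409) [heading=114, draw]
RT 90: heading 114 -> 24
FD 1.6: (-9.731,23.409) -> (-8.269,24.06) [heading=24, draw]
RT 285: heading 24 -> 99
Final: pos=(-8.269,24.06), heading=99, 9 segment(s) drawn

Answer: -8.269 24.06 99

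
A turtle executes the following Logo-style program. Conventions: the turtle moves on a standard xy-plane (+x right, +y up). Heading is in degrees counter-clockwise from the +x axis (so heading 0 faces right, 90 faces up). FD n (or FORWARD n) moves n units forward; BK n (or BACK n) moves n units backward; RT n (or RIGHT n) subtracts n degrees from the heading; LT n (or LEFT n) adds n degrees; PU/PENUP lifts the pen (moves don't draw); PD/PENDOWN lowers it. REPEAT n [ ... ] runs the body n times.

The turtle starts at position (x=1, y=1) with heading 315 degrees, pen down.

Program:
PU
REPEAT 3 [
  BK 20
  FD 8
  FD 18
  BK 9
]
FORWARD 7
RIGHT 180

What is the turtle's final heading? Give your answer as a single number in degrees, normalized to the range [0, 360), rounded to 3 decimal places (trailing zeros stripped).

Answer: 135

Derivation:
Executing turtle program step by step:
Start: pos=(1,1), heading=315, pen down
PU: pen up
REPEAT 3 [
  -- iteration 1/3 --
  BK 20: (1,1) -> (-13.142,15.142) [heading=315, move]
  FD 8: (-13.142,15.142) -> (-7.485,9.485) [heading=315, move]
  FD 18: (-7.485,9.485) -> (5.243,-3.243) [heading=315, move]
  BK 9: (5.243,-3.243) -> (-1.121,3.121) [heading=315, move]
  -- iteration 2/3 --
  BK 20: (-1.121,3.121) -> (-15.263,17.263) [heading=315, move]
  FD 8: (-15.263,17.263) -> (-9.607,11.607) [heading=315, move]
  FD 18: (-9.607,11.607) -> (3.121,-1.121) [heading=315, move]
  BK 9: (3.121,-1.121) -> (-3.243,5.243) [heading=315, move]
  -- iteration 3/3 --
  BK 20: (-3.243,5.243) -> (-17.385,19.385) [heading=315, move]
  FD 8: (-17.385,19.385) -> (-11.728,13.728) [heading=315, move]
  FD 18: (-11.728,13.728) -> (1,1) [heading=315, move]
  BK 9: (1,1) -> (-5.364,7.364) [heading=315, move]
]
FD 7: (-5.364,7.364) -> (-0.414,2.414) [heading=315, move]
RT 180: heading 315 -> 135
Final: pos=(-0.414,2.414), heading=135, 0 segment(s) drawn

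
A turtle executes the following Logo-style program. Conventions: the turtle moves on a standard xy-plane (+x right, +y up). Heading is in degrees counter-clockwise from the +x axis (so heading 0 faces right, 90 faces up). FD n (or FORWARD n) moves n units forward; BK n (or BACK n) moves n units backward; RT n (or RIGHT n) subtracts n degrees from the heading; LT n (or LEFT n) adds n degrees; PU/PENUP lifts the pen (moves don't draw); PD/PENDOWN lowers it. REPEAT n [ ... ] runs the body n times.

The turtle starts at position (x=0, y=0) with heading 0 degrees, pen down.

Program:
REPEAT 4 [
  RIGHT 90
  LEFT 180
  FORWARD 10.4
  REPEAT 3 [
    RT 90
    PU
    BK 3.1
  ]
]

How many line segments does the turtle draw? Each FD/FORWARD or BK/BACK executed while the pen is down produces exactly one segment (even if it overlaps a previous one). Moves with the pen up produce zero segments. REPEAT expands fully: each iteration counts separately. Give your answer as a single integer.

Answer: 1

Derivation:
Executing turtle program step by step:
Start: pos=(0,0), heading=0, pen down
REPEAT 4 [
  -- iteration 1/4 --
  RT 90: heading 0 -> 270
  LT 180: heading 270 -> 90
  FD 10.4: (0,0) -> (0,10.4) [heading=90, draw]
  REPEAT 3 [
    -- iteration 1/3 --
    RT 90: heading 90 -> 0
    PU: pen up
    BK 3.1: (0,10.4) -> (-3.1,10.4) [heading=0, move]
    -- iteration 2/3 --
    RT 90: heading 0 -> 270
    PU: pen up
    BK 3.1: (-3.1,10.4) -> (-3.1,13.5) [heading=270, move]
    -- iteration 3/3 --
    RT 90: heading 270 -> 180
    PU: pen up
    BK 3.1: (-3.1,13.5) -> (0,13.5) [heading=180, move]
  ]
  -- iteration 2/4 --
  RT 90: heading 180 -> 90
  LT 180: heading 90 -> 270
  FD 10.4: (0,13.5) -> (0,3.1) [heading=270, move]
  REPEAT 3 [
    -- iteration 1/3 --
    RT 90: heading 270 -> 180
    PU: pen up
    BK 3.1: (0,3.1) -> (3.1,3.1) [heading=180, move]
    -- iteration 2/3 --
    RT 90: heading 180 -> 90
    PU: pen up
    BK 3.1: (3.1,3.1) -> (3.1,0) [heading=90, move]
    -- iteration 3/3 --
    RT 90: heading 90 -> 0
    PU: pen up
    BK 3.1: (3.1,0) -> (0,0) [heading=0, move]
  ]
  -- iteration 3/4 --
  RT 90: heading 0 -> 270
  LT 180: heading 270 -> 90
  FD 10.4: (0,0) -> (0,10.4) [heading=90, move]
  REPEAT 3 [
    -- iteration 1/3 --
    RT 90: heading 90 -> 0
    PU: pen up
    BK 3.1: (0,10.4) -> (-3.1,10.4) [heading=0, move]
    -- iteration 2/3 --
    RT 90: heading 0 -> 270
    PU: pen up
    BK 3.1: (-3.1,10.4) -> (-3.1,13.5) [heading=270, move]
    -- iteration 3/3 --
    RT 90: heading 270 -> 180
    PU: pen up
    BK 3.1: (-3.1,13.5) -> (0,13.5) [heading=180, move]
  ]
  -- iteration 4/4 --
  RT 90: heading 180 -> 90
  LT 180: heading 90 -> 270
  FD 10.4: (0,13.5) -> (0,3.1) [heading=270, move]
  REPEAT 3 [
    -- iteration 1/3 --
    RT 90: heading 270 -> 180
    PU: pen up
    BK 3.1: (0,3.1) -> (3.1,3.1) [heading=180, move]
    -- iteration 2/3 --
    RT 90: heading 180 -> 90
    PU: pen up
    BK 3.1: (3.1,3.1) -> (3.1,0) [heading=90, move]
    -- iteration 3/3 --
    RT 90: heading 90 -> 0
    PU: pen up
    BK 3.1: (3.1,0) -> (0,0) [heading=0, move]
  ]
]
Final: pos=(0,0), heading=0, 1 segment(s) drawn
Segments drawn: 1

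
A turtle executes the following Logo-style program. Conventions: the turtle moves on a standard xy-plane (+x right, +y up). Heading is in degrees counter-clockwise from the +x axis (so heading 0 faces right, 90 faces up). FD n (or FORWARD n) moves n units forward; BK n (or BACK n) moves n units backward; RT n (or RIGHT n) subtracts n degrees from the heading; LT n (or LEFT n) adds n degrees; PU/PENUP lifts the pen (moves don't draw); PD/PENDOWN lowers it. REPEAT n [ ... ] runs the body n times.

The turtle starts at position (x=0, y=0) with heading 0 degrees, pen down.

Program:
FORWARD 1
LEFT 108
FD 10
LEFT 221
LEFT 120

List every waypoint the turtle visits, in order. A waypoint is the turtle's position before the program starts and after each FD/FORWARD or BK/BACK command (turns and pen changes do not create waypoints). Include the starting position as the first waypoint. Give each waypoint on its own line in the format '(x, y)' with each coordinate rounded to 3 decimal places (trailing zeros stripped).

Executing turtle program step by step:
Start: pos=(0,0), heading=0, pen down
FD 1: (0,0) -> (1,0) [heading=0, draw]
LT 108: heading 0 -> 108
FD 10: (1,0) -> (-2.09,9.511) [heading=108, draw]
LT 221: heading 108 -> 329
LT 120: heading 329 -> 89
Final: pos=(-2.09,9.511), heading=89, 2 segment(s) drawn
Waypoints (3 total):
(0, 0)
(1, 0)
(-2.09, 9.511)

Answer: (0, 0)
(1, 0)
(-2.09, 9.511)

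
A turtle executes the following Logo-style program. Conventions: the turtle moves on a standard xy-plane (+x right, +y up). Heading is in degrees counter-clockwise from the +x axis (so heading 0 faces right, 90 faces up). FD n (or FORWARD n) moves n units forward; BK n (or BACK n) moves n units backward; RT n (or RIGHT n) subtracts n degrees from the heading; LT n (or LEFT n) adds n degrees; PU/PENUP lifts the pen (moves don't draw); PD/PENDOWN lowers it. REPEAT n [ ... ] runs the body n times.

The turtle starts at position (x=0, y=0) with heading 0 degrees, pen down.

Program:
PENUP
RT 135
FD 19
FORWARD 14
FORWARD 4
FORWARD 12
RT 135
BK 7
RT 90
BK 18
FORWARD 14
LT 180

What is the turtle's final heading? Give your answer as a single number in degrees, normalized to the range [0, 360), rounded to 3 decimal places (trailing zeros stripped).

Answer: 180

Derivation:
Executing turtle program step by step:
Start: pos=(0,0), heading=0, pen down
PU: pen up
RT 135: heading 0 -> 225
FD 19: (0,0) -> (-13.435,-13.435) [heading=225, move]
FD 14: (-13.435,-13.435) -> (-23.335,-23.335) [heading=225, move]
FD 4: (-23.335,-23.335) -> (-26.163,-26.163) [heading=225, move]
FD 12: (-26.163,-26.163) -> (-34.648,-34.648) [heading=225, move]
RT 135: heading 225 -> 90
BK 7: (-34.648,-34.648) -> (-34.648,-41.648) [heading=90, move]
RT 90: heading 90 -> 0
BK 18: (-34.648,-41.648) -> (-52.648,-41.648) [heading=0, move]
FD 14: (-52.648,-41.648) -> (-38.648,-41.648) [heading=0, move]
LT 180: heading 0 -> 180
Final: pos=(-38.648,-41.648), heading=180, 0 segment(s) drawn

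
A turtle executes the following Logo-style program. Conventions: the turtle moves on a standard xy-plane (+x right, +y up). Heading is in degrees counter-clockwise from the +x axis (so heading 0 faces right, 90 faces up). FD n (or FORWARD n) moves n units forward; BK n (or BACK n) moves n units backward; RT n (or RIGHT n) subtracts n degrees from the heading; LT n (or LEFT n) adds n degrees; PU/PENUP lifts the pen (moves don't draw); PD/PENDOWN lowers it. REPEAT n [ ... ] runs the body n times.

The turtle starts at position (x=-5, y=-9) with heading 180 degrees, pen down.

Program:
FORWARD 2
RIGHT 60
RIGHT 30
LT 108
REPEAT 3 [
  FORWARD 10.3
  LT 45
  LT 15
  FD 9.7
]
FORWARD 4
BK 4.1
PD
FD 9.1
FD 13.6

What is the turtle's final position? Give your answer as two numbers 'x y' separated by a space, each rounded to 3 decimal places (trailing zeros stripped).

Answer: 24.628 -35.147

Derivation:
Executing turtle program step by step:
Start: pos=(-5,-9), heading=180, pen down
FD 2: (-5,-9) -> (-7,-9) [heading=180, draw]
RT 60: heading 180 -> 120
RT 30: heading 120 -> 90
LT 108: heading 90 -> 198
REPEAT 3 [
  -- iteration 1/3 --
  FD 10.3: (-7,-9) -> (-16.796,-12.183) [heading=198, draw]
  LT 45: heading 198 -> 243
  LT 15: heading 243 -> 258
  FD 9.7: (-16.796,-12.183) -> (-18.813,-21.671) [heading=258, draw]
  -- iteration 2/3 --
  FD 10.3: (-18.813,-21.671) -> (-20.954,-31.746) [heading=258, draw]
  LT 45: heading 258 -> 303
  LT 15: heading 303 -> 318
  FD 9.7: (-20.954,-31.746) -> (-13.746,-38.236) [heading=318, draw]
  -- iteration 3/3 --
  FD 10.3: (-13.746,-38.236) -> (-6.091,-45.128) [heading=318, draw]
  LT 45: heading 318 -> 3
  LT 15: heading 3 -> 18
  FD 9.7: (-6.091,-45.128) -> (3.134,-42.131) [heading=18, draw]
]
FD 4: (3.134,-42.131) -> (6.938,-40.895) [heading=18, draw]
BK 4.1: (6.938,-40.895) -> (3.039,-42.162) [heading=18, draw]
PD: pen down
FD 9.1: (3.039,-42.162) -> (11.694,-39.35) [heading=18, draw]
FD 13.6: (11.694,-39.35) -> (24.628,-35.147) [heading=18, draw]
Final: pos=(24.628,-35.147), heading=18, 11 segment(s) drawn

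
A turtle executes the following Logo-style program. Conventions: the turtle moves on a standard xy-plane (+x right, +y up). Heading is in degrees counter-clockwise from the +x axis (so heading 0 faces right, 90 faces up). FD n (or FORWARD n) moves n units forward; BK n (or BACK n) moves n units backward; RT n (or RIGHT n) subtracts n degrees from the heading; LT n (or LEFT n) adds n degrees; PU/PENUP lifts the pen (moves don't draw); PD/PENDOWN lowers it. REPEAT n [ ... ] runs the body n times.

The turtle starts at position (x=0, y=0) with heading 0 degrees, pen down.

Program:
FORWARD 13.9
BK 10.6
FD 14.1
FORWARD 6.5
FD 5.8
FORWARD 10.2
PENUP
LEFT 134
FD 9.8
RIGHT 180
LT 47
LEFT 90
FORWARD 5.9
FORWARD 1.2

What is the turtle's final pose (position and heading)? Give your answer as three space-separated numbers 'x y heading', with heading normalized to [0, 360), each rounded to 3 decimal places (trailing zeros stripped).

Answer: 32.968 14.148 91

Derivation:
Executing turtle program step by step:
Start: pos=(0,0), heading=0, pen down
FD 13.9: (0,0) -> (13.9,0) [heading=0, draw]
BK 10.6: (13.9,0) -> (3.3,0) [heading=0, draw]
FD 14.1: (3.3,0) -> (17.4,0) [heading=0, draw]
FD 6.5: (17.4,0) -> (23.9,0) [heading=0, draw]
FD 5.8: (23.9,0) -> (29.7,0) [heading=0, draw]
FD 10.2: (29.7,0) -> (39.9,0) [heading=0, draw]
PU: pen up
LT 134: heading 0 -> 134
FD 9.8: (39.9,0) -> (33.092,7.05) [heading=134, move]
RT 180: heading 134 -> 314
LT 47: heading 314 -> 1
LT 90: heading 1 -> 91
FD 5.9: (33.092,7.05) -> (32.989,12.949) [heading=91, move]
FD 1.2: (32.989,12.949) -> (32.968,14.148) [heading=91, move]
Final: pos=(32.968,14.148), heading=91, 6 segment(s) drawn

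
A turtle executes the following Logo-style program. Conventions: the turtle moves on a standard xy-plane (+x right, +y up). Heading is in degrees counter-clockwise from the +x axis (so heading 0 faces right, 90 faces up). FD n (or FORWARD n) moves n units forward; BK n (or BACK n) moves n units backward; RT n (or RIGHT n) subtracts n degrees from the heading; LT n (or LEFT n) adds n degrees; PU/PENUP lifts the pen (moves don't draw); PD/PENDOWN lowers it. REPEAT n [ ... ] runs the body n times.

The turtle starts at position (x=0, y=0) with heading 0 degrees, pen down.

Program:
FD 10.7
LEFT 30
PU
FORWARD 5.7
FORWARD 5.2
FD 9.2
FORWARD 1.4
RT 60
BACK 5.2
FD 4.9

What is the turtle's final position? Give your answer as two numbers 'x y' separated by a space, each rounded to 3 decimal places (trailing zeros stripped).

Answer: 29.06 10.9

Derivation:
Executing turtle program step by step:
Start: pos=(0,0), heading=0, pen down
FD 10.7: (0,0) -> (10.7,0) [heading=0, draw]
LT 30: heading 0 -> 30
PU: pen up
FD 5.7: (10.7,0) -> (15.636,2.85) [heading=30, move]
FD 5.2: (15.636,2.85) -> (20.14,5.45) [heading=30, move]
FD 9.2: (20.14,5.45) -> (28.107,10.05) [heading=30, move]
FD 1.4: (28.107,10.05) -> (29.32,10.75) [heading=30, move]
RT 60: heading 30 -> 330
BK 5.2: (29.32,10.75) -> (24.816,13.35) [heading=330, move]
FD 4.9: (24.816,13.35) -> (29.06,10.9) [heading=330, move]
Final: pos=(29.06,10.9), heading=330, 1 segment(s) drawn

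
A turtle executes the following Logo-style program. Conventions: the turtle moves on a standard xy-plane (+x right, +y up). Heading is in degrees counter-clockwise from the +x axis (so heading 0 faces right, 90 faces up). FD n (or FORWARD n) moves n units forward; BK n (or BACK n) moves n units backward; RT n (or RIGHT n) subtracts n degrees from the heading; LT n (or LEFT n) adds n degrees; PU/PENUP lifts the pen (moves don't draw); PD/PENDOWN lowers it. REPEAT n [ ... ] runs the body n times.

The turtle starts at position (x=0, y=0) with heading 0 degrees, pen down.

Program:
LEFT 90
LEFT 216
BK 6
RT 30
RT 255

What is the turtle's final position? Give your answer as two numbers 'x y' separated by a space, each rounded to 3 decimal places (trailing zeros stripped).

Executing turtle program step by step:
Start: pos=(0,0), heading=0, pen down
LT 90: heading 0 -> 90
LT 216: heading 90 -> 306
BK 6: (0,0) -> (-3.527,4.854) [heading=306, draw]
RT 30: heading 306 -> 276
RT 255: heading 276 -> 21
Final: pos=(-3.527,4.854), heading=21, 1 segment(s) drawn

Answer: -3.527 4.854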